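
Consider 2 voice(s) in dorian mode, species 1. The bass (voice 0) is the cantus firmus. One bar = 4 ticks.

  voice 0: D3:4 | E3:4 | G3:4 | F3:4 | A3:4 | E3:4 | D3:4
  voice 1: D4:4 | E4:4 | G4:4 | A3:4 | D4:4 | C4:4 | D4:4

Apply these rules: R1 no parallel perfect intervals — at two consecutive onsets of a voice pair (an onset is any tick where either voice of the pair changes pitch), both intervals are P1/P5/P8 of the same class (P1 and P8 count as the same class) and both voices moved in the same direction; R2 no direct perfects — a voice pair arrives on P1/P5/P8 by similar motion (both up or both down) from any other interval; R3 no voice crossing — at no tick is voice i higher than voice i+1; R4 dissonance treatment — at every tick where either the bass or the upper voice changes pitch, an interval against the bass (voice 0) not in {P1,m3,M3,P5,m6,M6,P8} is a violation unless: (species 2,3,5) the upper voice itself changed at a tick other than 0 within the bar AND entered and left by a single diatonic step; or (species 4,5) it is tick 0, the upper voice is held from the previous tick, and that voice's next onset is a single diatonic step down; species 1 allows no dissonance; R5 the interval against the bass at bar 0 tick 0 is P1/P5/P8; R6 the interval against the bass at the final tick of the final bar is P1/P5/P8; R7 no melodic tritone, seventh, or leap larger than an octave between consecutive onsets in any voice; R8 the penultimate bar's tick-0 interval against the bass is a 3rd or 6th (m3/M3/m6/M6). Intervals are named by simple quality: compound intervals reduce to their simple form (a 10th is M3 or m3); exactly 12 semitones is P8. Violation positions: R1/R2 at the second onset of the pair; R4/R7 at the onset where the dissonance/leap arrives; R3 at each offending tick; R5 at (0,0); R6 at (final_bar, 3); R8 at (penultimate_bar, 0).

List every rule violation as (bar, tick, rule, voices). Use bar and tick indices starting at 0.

bar 0: v0=D3 v1=D4 downbeat P8
bar 1: v0=E3 v1=E4 downbeat P8
bar 2: v0=G3 v1=G4 downbeat P8
bar 3: v0=F3 v1=A3 downbeat M3
bar 4: v0=A3 v1=D4 downbeat P4
bar 5: v0=E3 v1=C4 downbeat m6
bar 6: v0=D3 v1=D4 downbeat P8
  -> R1 @ bar 1 tick 0 v(0, 1): D3/D4 P8 -> E3/E4 P8 similar
  -> R1 @ bar 2 tick 0 v(0, 1): E3/E4 P8 -> G3/G4 P8 similar
  -> R7 @ bar 3 tick 0 v(1,): G4->A3 leap 10st
  -> R4 @ bar 4 tick 0 v(0, 1): A3/D4 P4 untreated

(1, 0, R1, (0, 1))
(2, 0, R1, (0, 1))
(3, 0, R7, (1,))
(4, 0, R4, (0, 1))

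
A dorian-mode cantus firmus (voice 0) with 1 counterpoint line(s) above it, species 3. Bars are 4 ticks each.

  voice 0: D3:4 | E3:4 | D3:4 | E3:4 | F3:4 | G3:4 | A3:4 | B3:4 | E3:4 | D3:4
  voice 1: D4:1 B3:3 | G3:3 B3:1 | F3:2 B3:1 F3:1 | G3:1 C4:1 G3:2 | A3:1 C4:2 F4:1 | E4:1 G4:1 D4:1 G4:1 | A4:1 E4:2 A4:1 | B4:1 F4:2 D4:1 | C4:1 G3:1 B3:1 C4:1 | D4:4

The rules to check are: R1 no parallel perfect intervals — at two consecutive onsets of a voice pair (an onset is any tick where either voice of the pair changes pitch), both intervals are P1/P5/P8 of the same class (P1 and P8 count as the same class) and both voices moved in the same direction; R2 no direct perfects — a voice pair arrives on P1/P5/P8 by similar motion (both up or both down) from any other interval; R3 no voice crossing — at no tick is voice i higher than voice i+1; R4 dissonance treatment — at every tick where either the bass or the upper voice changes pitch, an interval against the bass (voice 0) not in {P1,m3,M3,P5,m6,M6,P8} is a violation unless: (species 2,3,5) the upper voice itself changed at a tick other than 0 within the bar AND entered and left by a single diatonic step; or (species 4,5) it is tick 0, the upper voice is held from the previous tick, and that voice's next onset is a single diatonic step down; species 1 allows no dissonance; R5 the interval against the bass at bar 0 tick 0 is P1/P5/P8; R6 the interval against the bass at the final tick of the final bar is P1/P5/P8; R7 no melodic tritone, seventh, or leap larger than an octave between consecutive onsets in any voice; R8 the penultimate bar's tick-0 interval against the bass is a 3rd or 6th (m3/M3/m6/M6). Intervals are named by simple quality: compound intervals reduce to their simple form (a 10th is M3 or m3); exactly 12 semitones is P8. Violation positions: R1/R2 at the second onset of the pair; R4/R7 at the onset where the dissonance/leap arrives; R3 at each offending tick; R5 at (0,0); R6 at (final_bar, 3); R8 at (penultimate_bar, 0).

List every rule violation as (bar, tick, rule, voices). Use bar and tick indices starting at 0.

(2, 0, R7, (1,))
(2, 2, R7, (1,))
(2, 3, R7, (1,))
(6, 0, R1, (0, 1))
(7, 0, R1, (0, 1))
(7, 1, R4, (0, 1))
(7, 1, R7, (1,))

bar 0: v0=D3 v1=D4 downbeat P8
bar 1: v0=E3 v1=G3 downbeat m3
bar 2: v0=D3 v1=F3 downbeat m3
bar 3: v0=E3 v1=G3 downbeat m3
bar 4: v0=F3 v1=A3 downbeat M3
bar 5: v0=G3 v1=E4 downbeat M6
bar 6: v0=A3 v1=A4 downbeat P8
bar 7: v0=B3 v1=B4 downbeat P8
bar 8: v0=E3 v1=C4 downbeat m6
bar 9: v0=D3 v1=D4 downbeat P8
  -> R7 @ bar 2 tick 0 v(1,): B3->F3 leap 6st
  -> R7 @ bar 2 tick 2 v(1,): F3->B3 leap 6st
  -> R7 @ bar 2 tick 3 v(1,): B3->F3 leap 6st
  -> R1 @ bar 6 tick 0 v(0, 1): G3/G4 P8 -> A3/A4 P8 similar
  -> R1 @ bar 7 tick 0 v(0, 1): A3/A4 P8 -> B3/B4 P8 similar
  -> R4 @ bar 7 tick 1 v(0, 1): B3/F4 TT untreated
  -> R7 @ bar 7 tick 1 v(1,): B4->F4 leap 6st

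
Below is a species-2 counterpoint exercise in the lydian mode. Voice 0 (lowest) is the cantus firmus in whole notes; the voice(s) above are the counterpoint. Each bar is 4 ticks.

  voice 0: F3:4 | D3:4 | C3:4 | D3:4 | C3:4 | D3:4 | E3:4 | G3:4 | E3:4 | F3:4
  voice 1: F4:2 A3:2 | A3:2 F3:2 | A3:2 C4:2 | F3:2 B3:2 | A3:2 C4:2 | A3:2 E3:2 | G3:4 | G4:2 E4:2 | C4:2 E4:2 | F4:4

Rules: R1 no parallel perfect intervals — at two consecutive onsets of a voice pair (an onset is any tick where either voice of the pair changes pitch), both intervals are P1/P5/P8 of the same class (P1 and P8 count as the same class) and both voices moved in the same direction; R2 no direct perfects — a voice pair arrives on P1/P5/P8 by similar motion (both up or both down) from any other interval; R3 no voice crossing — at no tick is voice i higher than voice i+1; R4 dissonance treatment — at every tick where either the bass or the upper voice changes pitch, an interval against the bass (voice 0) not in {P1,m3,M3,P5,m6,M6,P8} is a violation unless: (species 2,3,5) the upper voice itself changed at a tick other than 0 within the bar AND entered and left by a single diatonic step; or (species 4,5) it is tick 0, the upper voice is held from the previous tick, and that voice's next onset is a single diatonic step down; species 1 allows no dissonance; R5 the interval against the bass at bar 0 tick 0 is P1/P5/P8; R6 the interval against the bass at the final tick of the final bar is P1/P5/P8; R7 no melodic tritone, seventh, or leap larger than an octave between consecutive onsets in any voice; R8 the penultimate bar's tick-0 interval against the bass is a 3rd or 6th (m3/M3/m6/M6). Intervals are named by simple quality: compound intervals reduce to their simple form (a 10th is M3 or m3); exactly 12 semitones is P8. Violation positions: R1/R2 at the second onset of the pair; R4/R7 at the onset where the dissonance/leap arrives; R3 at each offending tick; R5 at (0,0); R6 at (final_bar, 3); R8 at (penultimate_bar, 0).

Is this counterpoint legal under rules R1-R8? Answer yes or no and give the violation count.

No (4 violations)

bar 0: v0=F3 v1=F4 (P8)
bar 1: v0=D3 v1=A3 (P5)
bar 2: v0=C3 v1=A3 (M6)
bar 3: v0=D3 v1=F3 (m3)
bar 4: v0=C3 v1=A3 (M6)
bar 5: v0=D3 v1=A3 (P5)
bar 6: v0=E3 v1=G3 (m3)
bar 7: v0=G3 v1=G4 (P8)
bar 8: v0=E3 v1=C4 (m6)
bar 9: v0=F3 v1=F4 (P8)
  R7 @ bar3.2: F3->B3 leap 6st
  R4 @ bar5.2: D3/E3 M2 untreated
  R2 @ bar7.0: E3/G3 m3 -> G3/G4 P8 similar
  R1 @ bar9.0: E3/E4 P8 -> F3/F4 P8 similar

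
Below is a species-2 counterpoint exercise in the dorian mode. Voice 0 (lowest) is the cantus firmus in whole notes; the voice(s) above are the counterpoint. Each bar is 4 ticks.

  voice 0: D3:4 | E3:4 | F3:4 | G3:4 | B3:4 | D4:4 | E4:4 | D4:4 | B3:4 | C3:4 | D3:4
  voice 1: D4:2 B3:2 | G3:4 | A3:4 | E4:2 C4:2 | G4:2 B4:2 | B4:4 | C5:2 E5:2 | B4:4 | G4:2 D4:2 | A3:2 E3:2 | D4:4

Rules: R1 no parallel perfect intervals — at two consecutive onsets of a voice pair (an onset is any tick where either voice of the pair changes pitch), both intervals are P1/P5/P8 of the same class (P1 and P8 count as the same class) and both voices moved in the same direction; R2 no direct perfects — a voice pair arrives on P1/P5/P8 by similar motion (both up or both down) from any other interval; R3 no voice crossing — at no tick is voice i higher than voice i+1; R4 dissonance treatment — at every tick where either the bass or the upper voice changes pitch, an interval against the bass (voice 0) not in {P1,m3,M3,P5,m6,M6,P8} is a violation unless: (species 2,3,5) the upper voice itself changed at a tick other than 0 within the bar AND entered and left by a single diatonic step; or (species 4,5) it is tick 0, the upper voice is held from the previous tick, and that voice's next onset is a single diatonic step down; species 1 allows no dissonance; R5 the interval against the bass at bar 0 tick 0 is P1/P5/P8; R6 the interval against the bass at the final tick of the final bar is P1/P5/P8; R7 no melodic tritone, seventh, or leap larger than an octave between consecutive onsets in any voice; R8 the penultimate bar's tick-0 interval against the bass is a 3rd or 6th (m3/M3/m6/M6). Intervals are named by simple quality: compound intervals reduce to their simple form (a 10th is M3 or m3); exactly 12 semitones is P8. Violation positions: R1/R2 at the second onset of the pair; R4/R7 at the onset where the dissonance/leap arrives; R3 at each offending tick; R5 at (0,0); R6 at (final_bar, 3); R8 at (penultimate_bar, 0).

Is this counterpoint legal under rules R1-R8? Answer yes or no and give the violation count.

bar 0: v0=D3 v1=D4 (P8)
bar 1: v0=E3 v1=G3 (m3)
bar 2: v0=F3 v1=A3 (M3)
bar 3: v0=G3 v1=E4 (M6)
bar 4: v0=B3 v1=G4 (m6)
bar 5: v0=D4 v1=B4 (M6)
bar 6: v0=E4 v1=C5 (m6)
bar 7: v0=D4 v1=B4 (M6)
bar 8: v0=B3 v1=G4 (m6)
bar 9: v0=C3 v1=A3 (M6)
bar 10: v0=D3 v1=D4 (P8)
  R4 @ bar3.2: G3/C4 P4 untreated
  R7 @ bar9.0: B3->C3 leap 11st
  R2 @ bar10.0: C3/E3 M3 -> D3/D4 P8 similar
  R7 @ bar10.0: E3->D4 leap 10st

No (4 violations)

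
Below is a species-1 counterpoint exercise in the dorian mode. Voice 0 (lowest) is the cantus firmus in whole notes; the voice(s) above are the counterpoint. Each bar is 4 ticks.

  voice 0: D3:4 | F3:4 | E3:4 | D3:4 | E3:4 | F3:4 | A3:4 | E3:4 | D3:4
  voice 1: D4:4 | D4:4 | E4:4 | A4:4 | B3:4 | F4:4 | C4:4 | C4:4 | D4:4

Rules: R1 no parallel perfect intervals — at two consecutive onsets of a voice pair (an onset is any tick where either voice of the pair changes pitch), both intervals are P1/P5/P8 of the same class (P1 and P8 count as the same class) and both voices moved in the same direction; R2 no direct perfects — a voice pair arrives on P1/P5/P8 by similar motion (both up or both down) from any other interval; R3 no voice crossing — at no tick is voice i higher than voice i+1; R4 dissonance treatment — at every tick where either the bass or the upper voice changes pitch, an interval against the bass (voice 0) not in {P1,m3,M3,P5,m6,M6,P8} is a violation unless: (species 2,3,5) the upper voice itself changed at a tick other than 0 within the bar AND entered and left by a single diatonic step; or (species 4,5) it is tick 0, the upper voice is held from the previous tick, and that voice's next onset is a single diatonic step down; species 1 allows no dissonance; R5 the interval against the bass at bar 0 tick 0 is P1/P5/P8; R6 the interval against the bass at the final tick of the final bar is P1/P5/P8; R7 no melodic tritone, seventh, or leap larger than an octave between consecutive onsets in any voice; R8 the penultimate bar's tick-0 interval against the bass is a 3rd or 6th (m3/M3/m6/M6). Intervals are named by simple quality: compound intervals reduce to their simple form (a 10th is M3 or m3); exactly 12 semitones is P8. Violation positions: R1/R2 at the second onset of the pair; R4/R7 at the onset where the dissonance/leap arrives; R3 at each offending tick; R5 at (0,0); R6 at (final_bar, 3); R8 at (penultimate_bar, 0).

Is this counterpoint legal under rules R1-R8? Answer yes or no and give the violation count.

bar 0: v0=D3 v1=D4 (P8)
bar 1: v0=F3 v1=D4 (M6)
bar 2: v0=E3 v1=E4 (P8)
bar 3: v0=D3 v1=A4 (P5)
bar 4: v0=E3 v1=B3 (P5)
bar 5: v0=F3 v1=F4 (P8)
bar 6: v0=A3 v1=C4 (m3)
bar 7: v0=E3 v1=C4 (m6)
bar 8: v0=D3 v1=D4 (P8)
  R7 @ bar4.0: A4->B3 leap 10st
  R2 @ bar5.0: E3/B3 P5 -> F3/F4 P8 similar
  R7 @ bar5.0: B3->F4 leap 6st

No (3 violations)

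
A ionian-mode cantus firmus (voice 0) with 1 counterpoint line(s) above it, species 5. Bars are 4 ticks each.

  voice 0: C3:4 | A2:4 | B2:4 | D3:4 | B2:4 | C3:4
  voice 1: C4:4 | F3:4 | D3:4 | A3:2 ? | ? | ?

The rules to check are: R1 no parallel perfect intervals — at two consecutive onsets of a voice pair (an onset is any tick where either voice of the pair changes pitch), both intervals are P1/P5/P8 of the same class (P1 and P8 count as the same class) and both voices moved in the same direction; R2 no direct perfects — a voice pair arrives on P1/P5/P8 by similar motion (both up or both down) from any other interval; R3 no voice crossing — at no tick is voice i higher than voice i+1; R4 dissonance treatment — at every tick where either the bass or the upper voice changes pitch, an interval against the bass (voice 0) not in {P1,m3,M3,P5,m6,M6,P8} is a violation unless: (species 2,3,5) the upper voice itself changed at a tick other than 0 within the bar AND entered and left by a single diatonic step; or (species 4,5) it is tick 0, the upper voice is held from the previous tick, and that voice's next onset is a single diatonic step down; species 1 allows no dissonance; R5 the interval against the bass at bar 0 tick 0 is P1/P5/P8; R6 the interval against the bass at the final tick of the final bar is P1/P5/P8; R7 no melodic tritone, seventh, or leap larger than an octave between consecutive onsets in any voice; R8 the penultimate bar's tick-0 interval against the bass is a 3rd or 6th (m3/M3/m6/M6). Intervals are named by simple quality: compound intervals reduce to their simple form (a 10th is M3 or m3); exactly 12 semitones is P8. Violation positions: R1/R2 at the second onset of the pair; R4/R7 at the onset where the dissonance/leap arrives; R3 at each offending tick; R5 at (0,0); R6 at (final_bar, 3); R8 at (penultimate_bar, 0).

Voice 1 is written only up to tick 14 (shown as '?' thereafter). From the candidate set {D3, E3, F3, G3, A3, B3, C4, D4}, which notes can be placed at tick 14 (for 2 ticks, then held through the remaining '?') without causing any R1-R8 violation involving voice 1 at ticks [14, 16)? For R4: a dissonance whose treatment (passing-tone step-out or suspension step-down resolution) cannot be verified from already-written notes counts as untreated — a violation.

{A3, B3, D3, D4, F3}

D3: legal
E3: violates R4
F3: legal
G3: violates R4
A3: legal
B3: legal
C4: violates R4
D4: legal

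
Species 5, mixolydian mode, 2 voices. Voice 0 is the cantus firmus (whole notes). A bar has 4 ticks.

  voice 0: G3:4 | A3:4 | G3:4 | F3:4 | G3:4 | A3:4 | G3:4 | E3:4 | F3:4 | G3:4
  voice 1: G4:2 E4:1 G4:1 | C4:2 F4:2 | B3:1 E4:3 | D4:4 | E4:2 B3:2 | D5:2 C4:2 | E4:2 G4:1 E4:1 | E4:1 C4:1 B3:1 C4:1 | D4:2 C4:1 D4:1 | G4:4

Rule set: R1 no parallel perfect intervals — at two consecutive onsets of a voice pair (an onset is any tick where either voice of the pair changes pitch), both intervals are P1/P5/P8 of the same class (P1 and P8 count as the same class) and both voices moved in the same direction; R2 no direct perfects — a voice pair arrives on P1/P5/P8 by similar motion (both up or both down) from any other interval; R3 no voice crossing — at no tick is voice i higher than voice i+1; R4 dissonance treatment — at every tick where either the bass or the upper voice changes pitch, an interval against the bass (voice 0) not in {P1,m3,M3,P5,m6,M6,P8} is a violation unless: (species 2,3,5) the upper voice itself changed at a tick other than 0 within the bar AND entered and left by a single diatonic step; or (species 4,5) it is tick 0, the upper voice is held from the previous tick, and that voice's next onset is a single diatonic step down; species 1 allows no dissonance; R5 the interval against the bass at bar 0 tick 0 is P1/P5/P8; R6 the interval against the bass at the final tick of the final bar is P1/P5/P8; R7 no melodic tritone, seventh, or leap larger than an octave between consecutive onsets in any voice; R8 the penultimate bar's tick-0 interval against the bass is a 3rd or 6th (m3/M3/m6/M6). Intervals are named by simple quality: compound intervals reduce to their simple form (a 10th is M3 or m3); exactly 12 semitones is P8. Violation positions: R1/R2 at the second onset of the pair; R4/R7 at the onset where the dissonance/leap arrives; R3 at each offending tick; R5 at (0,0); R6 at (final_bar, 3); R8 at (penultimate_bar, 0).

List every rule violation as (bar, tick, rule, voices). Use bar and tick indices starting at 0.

bar 0: v0=G3 v1=G4 downbeat P8
bar 1: v0=A3 v1=C4 downbeat m3
bar 2: v0=G3 v1=B3 downbeat M3
bar 3: v0=F3 v1=D4 downbeat M6
bar 4: v0=G3 v1=E4 downbeat M6
bar 5: v0=A3 v1=D5 downbeat P4
bar 6: v0=G3 v1=E4 downbeat M6
bar 7: v0=E3 v1=E4 downbeat P8
bar 8: v0=F3 v1=D4 downbeat M6
bar 9: v0=G3 v1=G4 downbeat P8
  -> R7 @ bar 2 tick 0 v(1,): F4->B3 leap 6st
  -> R4 @ bar 5 tick 0 v(0, 1): A3/D5 P4 untreated
  -> R7 @ bar 5 tick 0 v(1,): B3->D5 leap 15st
  -> R7 @ bar 5 tick 2 v(1,): D5->C4 leap 14st
  -> R2 @ bar 9 tick 0 v(0, 1): F3/D4 M6 -> G3/G4 P8 similar

(2, 0, R7, (1,))
(5, 0, R4, (0, 1))
(5, 0, R7, (1,))
(5, 2, R7, (1,))
(9, 0, R2, (0, 1))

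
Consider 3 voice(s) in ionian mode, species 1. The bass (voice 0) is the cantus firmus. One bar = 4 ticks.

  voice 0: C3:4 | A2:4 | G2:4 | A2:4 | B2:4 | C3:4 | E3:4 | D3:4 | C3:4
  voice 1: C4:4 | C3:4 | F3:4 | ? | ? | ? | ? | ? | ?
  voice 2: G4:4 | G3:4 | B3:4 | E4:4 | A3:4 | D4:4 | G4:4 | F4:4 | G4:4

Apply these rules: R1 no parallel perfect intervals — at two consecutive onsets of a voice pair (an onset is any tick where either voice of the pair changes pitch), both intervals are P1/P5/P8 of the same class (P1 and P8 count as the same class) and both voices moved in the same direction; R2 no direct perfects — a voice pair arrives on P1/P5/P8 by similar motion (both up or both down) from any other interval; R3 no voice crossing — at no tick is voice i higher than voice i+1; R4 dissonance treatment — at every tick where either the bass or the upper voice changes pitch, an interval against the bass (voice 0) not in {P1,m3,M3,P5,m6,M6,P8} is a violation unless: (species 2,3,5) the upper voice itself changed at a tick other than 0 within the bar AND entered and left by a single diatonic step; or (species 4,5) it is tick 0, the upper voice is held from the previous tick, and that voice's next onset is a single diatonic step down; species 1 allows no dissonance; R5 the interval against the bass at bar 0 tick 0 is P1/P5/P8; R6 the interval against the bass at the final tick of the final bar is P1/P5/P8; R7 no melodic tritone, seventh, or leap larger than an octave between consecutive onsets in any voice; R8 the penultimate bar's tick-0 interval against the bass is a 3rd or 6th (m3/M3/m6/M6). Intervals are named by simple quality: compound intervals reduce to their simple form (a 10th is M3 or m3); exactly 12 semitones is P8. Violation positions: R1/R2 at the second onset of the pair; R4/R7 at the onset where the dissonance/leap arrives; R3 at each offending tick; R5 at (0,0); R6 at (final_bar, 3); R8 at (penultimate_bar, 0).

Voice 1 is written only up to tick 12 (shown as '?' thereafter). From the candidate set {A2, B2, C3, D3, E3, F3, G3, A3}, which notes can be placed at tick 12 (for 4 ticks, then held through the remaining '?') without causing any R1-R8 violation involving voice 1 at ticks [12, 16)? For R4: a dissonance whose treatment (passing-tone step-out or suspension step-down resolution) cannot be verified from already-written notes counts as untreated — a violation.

{A2, C3, E3, F3}

A2: legal
B2: violates R4,R7
C3: legal
D3: violates R4
E3: legal
F3: legal
G3: violates R4
A3: violates R2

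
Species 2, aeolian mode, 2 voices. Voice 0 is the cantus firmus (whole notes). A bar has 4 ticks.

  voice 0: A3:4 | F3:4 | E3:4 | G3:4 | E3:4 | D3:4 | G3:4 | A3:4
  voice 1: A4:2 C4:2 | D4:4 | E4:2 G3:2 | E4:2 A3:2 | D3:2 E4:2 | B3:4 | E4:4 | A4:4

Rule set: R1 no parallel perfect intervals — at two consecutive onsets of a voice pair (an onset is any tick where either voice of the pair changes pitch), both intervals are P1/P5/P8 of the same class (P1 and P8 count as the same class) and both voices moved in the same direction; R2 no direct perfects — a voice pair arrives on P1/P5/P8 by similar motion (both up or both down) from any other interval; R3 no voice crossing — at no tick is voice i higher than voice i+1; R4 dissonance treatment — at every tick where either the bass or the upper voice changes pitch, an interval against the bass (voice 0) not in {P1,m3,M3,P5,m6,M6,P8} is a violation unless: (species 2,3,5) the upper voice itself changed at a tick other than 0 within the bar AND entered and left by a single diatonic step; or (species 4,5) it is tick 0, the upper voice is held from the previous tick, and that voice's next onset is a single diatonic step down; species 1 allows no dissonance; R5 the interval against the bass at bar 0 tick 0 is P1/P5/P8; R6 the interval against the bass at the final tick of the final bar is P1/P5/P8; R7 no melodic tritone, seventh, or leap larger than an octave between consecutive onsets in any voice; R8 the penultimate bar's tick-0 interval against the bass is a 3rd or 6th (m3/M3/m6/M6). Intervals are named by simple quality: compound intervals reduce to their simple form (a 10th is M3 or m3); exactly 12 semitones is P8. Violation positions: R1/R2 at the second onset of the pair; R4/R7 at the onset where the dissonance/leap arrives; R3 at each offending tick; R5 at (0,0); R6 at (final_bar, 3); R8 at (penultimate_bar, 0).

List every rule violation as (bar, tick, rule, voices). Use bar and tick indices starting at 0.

bar 0: v0=A3 v1=A4 downbeat P8
bar 1: v0=F3 v1=D4 downbeat M6
bar 2: v0=E3 v1=E4 downbeat P8
bar 3: v0=G3 v1=E4 downbeat M6
bar 4: v0=E3 v1=D3 downbeat M2
bar 5: v0=D3 v1=B3 downbeat M6
bar 6: v0=G3 v1=E4 downbeat M6
bar 7: v0=A3 v1=A4 downbeat P8
  -> R4 @ bar 3 tick 2 v(0, 1): G3/A3 M2 untreated
  -> R3 @ bar 4 tick 0 v(0, 1): E3 above D3
  -> R4 @ bar 4 tick 0 v(0, 1): E3/D3 M2 untreated
  -> R3 @ bar 4 tick 1 v(0, 1): E3 above D3
  -> R7 @ bar 4 tick 2 v(1,): D3->E4 leap 14st
  -> R2 @ bar 7 tick 0 v(0, 1): G3/E4 M6 -> A3/A4 P8 similar

(3, 2, R4, (0, 1))
(4, 0, R3, (0, 1))
(4, 0, R4, (0, 1))
(4, 1, R3, (0, 1))
(4, 2, R7, (1,))
(7, 0, R2, (0, 1))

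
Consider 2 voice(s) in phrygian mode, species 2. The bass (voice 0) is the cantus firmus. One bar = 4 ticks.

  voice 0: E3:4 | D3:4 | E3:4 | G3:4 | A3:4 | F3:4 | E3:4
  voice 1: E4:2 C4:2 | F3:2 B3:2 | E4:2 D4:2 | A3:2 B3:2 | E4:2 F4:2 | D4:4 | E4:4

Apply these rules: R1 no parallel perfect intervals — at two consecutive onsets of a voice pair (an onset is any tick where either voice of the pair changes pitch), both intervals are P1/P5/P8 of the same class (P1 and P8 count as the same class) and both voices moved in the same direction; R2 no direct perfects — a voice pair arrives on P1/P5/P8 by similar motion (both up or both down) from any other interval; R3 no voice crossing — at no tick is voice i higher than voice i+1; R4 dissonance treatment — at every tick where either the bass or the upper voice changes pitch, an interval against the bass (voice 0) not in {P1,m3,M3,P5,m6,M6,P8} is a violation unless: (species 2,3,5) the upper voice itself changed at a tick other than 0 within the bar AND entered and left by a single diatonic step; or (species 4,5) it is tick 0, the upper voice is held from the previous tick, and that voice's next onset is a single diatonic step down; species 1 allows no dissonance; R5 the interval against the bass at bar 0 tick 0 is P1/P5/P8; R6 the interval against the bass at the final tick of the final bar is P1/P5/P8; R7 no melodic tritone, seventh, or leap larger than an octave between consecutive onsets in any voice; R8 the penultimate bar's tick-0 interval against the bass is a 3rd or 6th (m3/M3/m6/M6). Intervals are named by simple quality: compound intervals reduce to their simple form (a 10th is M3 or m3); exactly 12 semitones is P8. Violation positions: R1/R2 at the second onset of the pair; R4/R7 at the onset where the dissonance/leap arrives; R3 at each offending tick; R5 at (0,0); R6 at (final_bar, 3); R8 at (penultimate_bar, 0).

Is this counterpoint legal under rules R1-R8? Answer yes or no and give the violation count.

bar 0: v0=E3 v1=E4 (P8)
bar 1: v0=D3 v1=F3 (m3)
bar 2: v0=E3 v1=E4 (P8)
bar 3: v0=G3 v1=A3 (M2)
bar 4: v0=A3 v1=E4 (P5)
bar 5: v0=F3 v1=D4 (M6)
bar 6: v0=E3 v1=E4 (P8)
  R7 @ bar1.2: F3->B3 leap 6st
  R2 @ bar2.0: D3/B3 M6 -> E3/E4 P8 similar
  R4 @ bar2.2: E3/D4 m7 untreated
  R4 @ bar3.0: G3/A3 M2 untreated
  R2 @ bar4.0: G3/B3 M3 -> A3/E4 P5 similar

No (5 violations)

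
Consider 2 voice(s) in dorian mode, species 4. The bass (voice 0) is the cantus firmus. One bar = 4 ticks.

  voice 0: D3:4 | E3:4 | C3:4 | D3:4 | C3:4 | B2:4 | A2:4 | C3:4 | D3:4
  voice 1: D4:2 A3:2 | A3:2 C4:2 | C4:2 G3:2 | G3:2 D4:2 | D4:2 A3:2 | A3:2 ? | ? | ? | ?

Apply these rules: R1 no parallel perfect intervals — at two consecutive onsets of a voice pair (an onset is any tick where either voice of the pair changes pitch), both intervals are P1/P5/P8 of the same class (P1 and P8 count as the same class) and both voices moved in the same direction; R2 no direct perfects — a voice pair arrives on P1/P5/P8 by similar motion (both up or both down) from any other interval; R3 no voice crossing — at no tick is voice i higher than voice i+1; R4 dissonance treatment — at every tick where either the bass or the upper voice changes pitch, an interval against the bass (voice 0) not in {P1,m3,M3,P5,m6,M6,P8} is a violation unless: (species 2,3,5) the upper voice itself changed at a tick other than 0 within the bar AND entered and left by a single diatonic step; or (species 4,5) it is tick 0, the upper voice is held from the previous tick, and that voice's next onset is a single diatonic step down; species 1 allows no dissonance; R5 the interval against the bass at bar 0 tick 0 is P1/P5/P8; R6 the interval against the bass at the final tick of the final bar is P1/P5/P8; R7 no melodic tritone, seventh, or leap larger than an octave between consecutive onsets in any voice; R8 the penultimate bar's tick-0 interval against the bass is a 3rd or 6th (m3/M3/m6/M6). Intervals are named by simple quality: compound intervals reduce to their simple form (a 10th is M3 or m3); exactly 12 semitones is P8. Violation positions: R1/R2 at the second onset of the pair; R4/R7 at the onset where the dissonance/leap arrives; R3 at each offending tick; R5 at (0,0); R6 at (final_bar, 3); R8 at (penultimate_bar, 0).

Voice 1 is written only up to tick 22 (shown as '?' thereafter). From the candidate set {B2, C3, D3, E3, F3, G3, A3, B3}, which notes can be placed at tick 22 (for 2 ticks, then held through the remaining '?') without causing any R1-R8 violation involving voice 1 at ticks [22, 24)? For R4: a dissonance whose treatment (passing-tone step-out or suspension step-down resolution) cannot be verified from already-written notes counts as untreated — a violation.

{A3, B3, D3, G3}

B2: violates R7
C3: violates R4
D3: legal
E3: violates R4
F3: violates R4
G3: legal
A3: legal
B3: legal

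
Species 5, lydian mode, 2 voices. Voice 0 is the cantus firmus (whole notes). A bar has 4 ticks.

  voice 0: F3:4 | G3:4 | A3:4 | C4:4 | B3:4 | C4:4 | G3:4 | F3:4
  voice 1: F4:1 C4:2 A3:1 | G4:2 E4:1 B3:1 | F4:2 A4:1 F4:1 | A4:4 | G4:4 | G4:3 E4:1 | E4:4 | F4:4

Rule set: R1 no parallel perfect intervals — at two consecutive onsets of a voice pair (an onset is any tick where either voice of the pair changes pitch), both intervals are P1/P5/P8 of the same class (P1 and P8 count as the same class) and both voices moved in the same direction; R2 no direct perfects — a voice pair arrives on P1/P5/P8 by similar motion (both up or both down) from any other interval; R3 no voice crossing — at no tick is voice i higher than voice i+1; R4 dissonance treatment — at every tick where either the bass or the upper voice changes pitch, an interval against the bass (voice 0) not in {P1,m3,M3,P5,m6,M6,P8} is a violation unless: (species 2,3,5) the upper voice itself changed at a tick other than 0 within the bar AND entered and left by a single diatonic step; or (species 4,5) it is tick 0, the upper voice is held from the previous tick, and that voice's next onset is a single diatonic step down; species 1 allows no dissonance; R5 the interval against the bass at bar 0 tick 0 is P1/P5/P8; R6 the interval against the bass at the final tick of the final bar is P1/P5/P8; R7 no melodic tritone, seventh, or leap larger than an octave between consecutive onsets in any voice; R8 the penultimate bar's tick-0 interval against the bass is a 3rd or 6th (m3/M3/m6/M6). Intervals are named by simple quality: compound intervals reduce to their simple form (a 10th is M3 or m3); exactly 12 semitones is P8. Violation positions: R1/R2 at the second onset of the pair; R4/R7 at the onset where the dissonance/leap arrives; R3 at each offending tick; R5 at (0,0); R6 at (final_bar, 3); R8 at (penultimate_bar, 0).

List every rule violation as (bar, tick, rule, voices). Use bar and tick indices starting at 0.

(1, 0, R2, (0, 1))
(1, 0, R7, (1,))
(2, 0, R7, (1,))

bar 0: v0=F3 v1=F4 downbeat P8
bar 1: v0=G3 v1=G4 downbeat P8
bar 2: v0=A3 v1=F4 downbeat m6
bar 3: v0=C4 v1=A4 downbeat M6
bar 4: v0=B3 v1=G4 downbeat m6
bar 5: v0=C4 v1=G4 downbeat P5
bar 6: v0=G3 v1=E4 downbeat M6
bar 7: v0=F3 v1=F4 downbeat P8
  -> R2 @ bar 1 tick 0 v(0, 1): F3/A3 M3 -> G3/G4 P8 similar
  -> R7 @ bar 1 tick 0 v(1,): A3->G4 leap 10st
  -> R7 @ bar 2 tick 0 v(1,): B3->F4 leap 6st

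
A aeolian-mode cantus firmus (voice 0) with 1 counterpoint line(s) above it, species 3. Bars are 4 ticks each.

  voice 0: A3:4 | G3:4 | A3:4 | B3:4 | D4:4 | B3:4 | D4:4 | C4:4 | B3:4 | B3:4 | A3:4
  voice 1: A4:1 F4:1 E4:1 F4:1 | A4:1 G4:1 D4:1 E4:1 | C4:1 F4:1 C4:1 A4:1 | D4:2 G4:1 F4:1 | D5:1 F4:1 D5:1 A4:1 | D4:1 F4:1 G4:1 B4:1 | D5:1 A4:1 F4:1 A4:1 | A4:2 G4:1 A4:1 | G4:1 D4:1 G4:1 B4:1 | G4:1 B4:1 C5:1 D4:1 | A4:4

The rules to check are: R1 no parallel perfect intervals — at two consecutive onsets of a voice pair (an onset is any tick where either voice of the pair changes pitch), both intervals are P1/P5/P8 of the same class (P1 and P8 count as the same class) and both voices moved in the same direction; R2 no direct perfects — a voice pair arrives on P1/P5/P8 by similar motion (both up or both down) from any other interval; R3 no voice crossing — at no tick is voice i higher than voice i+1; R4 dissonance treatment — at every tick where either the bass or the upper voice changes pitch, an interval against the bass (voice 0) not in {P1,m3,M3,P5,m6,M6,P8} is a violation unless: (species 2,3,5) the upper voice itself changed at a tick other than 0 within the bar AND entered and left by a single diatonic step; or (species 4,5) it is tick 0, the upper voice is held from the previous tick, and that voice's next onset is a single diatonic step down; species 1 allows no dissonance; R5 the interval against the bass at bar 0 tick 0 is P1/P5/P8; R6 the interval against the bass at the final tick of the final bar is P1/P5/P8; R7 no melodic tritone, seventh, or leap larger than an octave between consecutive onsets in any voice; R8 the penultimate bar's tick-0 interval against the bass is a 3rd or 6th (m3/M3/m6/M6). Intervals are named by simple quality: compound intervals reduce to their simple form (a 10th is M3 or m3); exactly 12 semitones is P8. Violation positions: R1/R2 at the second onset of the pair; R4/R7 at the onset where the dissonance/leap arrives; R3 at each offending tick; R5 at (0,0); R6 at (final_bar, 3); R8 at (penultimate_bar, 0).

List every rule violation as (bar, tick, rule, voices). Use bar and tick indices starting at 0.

(1, 0, R4, (0, 1))
(3, 3, R4, (0, 1))
(4, 0, R2, (0, 1))
(5, 1, R4, (0, 1))
(6, 0, R1, (0, 1))
(9, 2, R4, (0, 1))
(9, 3, R7, (1,))

bar 0: v0=A3 v1=A4 downbeat P8
bar 1: v0=G3 v1=A4 downbeat M2
bar 2: v0=A3 v1=C4 downbeat m3
bar 3: v0=B3 v1=D4 downbeat m3
bar 4: v0=D4 v1=D5 downbeat P8
bar 5: v0=B3 v1=D4 downbeat m3
bar 6: v0=D4 v1=D5 downbeat P8
bar 7: v0=C4 v1=A4 downbeat M6
bar 8: v0=B3 v1=G4 downbeat m6
bar 9: v0=B3 v1=G4 downbeat m6
bar 10: v0=A3 v1=A4 downbeat P8
  -> R4 @ bar 1 tick 0 v(0, 1): G3/A4 M2 untreated
  -> R4 @ bar 3 tick 3 v(0, 1): B3/F4 TT untreated
  -> R2 @ bar 4 tick 0 v(0, 1): B3/F4 TT -> D4/D5 P8 similar
  -> R4 @ bar 5 tick 1 v(0, 1): B3/F4 TT untreated
  -> R1 @ bar 6 tick 0 v(0, 1): B3/B4 P8 -> D4/D5 P8 similar
  -> R4 @ bar 9 tick 2 v(0, 1): B3/C5 m2 untreated
  -> R7 @ bar 9 tick 3 v(1,): C5->D4 leap 10st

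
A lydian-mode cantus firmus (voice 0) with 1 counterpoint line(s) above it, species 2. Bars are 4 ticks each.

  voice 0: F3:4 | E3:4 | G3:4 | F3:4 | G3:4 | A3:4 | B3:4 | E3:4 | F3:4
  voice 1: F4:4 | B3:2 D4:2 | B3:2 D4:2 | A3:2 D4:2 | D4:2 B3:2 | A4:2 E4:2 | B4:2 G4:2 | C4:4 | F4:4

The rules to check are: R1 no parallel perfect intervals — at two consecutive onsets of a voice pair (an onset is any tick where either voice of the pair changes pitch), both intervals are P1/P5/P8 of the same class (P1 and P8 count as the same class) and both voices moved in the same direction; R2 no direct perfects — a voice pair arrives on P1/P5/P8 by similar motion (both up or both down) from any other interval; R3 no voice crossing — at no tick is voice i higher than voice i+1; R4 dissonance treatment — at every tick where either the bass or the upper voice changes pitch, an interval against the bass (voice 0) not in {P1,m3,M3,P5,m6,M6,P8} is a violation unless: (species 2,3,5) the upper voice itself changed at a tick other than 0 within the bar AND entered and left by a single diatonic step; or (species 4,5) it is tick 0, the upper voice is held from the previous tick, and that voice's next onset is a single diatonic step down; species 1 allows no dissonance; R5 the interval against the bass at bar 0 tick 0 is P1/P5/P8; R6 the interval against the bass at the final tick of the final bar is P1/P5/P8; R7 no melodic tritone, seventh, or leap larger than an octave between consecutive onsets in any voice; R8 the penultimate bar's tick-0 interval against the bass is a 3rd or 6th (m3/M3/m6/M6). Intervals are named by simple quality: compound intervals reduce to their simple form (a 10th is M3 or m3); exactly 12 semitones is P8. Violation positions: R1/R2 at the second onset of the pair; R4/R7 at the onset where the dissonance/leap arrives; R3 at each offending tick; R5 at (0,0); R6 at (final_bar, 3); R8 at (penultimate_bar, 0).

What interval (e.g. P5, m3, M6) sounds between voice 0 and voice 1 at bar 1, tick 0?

P5

voice 0=E3 voice 1=B3 -> P5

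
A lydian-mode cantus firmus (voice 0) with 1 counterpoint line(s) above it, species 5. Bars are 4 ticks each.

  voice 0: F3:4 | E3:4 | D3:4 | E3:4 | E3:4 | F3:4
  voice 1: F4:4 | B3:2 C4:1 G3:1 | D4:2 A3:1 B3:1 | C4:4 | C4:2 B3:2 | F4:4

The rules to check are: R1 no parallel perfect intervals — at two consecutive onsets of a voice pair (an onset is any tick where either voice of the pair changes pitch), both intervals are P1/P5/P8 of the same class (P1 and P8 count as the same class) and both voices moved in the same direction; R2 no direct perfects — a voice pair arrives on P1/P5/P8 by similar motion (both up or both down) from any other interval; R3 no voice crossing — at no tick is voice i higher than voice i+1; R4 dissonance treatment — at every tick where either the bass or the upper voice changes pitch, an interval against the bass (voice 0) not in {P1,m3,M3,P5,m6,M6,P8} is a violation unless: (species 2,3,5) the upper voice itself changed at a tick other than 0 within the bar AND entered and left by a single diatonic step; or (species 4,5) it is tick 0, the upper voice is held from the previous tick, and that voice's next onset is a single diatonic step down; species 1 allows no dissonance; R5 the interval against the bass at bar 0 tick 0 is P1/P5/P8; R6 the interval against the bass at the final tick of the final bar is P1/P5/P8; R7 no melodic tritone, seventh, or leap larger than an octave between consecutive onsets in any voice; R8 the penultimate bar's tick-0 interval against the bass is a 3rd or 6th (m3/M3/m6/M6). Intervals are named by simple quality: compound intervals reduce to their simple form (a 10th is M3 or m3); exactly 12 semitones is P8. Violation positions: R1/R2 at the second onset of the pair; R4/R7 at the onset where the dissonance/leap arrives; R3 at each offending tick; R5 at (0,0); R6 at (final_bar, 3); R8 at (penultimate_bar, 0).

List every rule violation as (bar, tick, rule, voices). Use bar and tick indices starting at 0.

(1, 0, R2, (0, 1))
(1, 0, R7, (1,))
(5, 0, R2, (0, 1))
(5, 0, R7, (1,))

bar 0: v0=F3 v1=F4 downbeat P8
bar 1: v0=E3 v1=B3 downbeat P5
bar 2: v0=D3 v1=D4 downbeat P8
bar 3: v0=E3 v1=C4 downbeat m6
bar 4: v0=E3 v1=C4 downbeat m6
bar 5: v0=F3 v1=F4 downbeat P8
  -> R2 @ bar 1 tick 0 v(0, 1): F3/F4 P8 -> E3/B3 P5 similar
  -> R7 @ bar 1 tick 0 v(1,): F4->B3 leap 6st
  -> R2 @ bar 5 tick 0 v(0, 1): E3/B3 P5 -> F3/F4 P8 similar
  -> R7 @ bar 5 tick 0 v(1,): B3->F4 leap 6st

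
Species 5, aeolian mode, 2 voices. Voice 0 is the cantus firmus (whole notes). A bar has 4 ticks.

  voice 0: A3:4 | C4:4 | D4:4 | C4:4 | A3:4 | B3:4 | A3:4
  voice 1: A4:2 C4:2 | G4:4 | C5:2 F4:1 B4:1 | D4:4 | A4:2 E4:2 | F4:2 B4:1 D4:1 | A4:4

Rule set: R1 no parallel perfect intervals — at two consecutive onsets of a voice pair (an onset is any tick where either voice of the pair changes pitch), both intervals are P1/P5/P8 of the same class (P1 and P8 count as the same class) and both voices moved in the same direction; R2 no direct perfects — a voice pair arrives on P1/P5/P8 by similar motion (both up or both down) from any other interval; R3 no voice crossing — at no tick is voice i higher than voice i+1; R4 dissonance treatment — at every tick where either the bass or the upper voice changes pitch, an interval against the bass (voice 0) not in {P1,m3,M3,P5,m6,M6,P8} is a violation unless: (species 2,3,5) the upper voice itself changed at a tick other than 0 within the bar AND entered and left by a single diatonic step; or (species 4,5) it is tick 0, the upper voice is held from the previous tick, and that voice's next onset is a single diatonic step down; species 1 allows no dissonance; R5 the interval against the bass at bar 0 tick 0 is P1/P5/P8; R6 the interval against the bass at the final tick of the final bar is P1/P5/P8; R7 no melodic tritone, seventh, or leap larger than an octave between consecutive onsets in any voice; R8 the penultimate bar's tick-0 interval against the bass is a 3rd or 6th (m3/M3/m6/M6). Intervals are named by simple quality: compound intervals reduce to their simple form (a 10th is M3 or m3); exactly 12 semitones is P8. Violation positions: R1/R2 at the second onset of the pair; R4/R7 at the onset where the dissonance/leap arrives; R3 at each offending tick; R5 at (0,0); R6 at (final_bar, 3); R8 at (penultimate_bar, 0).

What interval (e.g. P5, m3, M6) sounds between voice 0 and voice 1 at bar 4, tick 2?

voice 0=A3 voice 1=E4 -> P5

P5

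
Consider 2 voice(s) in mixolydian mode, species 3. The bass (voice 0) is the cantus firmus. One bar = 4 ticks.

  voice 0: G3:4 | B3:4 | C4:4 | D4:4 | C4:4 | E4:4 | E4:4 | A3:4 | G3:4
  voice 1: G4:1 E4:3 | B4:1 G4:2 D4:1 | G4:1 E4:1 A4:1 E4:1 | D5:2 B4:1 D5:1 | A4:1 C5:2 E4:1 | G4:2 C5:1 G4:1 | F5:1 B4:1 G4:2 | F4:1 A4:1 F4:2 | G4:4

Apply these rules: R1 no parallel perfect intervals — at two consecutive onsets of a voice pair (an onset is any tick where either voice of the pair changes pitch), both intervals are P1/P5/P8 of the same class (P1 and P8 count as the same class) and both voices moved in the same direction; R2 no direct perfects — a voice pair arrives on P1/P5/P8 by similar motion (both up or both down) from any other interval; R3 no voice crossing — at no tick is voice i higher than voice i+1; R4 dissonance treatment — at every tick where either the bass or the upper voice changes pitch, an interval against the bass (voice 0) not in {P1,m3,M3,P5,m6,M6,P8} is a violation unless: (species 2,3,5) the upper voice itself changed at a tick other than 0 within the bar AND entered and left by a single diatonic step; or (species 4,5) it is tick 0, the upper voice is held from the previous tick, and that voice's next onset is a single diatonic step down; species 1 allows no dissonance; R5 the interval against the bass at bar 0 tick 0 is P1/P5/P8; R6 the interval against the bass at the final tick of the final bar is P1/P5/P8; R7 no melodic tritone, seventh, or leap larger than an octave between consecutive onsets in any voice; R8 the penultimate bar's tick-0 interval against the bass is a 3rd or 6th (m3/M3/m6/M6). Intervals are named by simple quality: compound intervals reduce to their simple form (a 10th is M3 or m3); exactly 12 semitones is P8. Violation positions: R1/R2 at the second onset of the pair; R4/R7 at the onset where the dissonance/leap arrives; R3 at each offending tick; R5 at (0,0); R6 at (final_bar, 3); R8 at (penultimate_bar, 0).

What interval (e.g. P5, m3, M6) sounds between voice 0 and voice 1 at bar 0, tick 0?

P8

voice 0=G3 voice 1=G4 -> P8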